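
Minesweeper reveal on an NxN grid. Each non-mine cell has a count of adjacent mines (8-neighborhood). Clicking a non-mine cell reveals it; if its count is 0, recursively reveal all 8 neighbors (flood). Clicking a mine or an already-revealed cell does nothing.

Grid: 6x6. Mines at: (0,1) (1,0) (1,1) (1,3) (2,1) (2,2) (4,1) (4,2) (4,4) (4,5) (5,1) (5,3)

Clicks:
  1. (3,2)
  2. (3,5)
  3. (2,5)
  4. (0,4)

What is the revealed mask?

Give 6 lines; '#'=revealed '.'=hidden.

Click 1 (3,2) count=4: revealed 1 new [(3,2)] -> total=1
Click 2 (3,5) count=2: revealed 1 new [(3,5)] -> total=2
Click 3 (2,5) count=0: revealed 7 new [(0,4) (0,5) (1,4) (1,5) (2,4) (2,5) (3,4)] -> total=9
Click 4 (0,4) count=1: revealed 0 new [(none)] -> total=9

Answer: ....##
....##
....##
..#.##
......
......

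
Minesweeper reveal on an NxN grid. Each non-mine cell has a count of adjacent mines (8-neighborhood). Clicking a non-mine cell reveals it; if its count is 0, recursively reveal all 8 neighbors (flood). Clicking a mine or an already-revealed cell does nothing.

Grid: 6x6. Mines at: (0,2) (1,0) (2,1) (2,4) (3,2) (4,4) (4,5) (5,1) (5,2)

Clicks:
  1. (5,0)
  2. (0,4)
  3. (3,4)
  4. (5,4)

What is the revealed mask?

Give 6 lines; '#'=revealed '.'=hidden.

Answer: ...###
...###
......
....#.
......
#...#.

Derivation:
Click 1 (5,0) count=1: revealed 1 new [(5,0)] -> total=1
Click 2 (0,4) count=0: revealed 6 new [(0,3) (0,4) (0,5) (1,3) (1,4) (1,5)] -> total=7
Click 3 (3,4) count=3: revealed 1 new [(3,4)] -> total=8
Click 4 (5,4) count=2: revealed 1 new [(5,4)] -> total=9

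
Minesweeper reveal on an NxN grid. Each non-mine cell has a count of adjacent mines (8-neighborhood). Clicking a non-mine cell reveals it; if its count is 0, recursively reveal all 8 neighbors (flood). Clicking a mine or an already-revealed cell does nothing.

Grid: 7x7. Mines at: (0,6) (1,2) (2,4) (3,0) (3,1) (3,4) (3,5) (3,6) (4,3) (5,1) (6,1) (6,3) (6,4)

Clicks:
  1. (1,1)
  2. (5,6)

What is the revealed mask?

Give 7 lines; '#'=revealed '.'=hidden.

Click 1 (1,1) count=1: revealed 1 new [(1,1)] -> total=1
Click 2 (5,6) count=0: revealed 6 new [(4,5) (4,6) (5,5) (5,6) (6,5) (6,6)] -> total=7

Answer: .......
.#.....
.......
.......
.....##
.....##
.....##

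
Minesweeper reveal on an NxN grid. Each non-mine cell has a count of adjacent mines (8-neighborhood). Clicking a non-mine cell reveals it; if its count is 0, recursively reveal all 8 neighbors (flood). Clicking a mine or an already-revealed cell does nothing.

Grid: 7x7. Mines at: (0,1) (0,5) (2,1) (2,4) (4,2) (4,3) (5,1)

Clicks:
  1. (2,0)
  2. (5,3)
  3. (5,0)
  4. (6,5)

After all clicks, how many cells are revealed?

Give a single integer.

Click 1 (2,0) count=1: revealed 1 new [(2,0)] -> total=1
Click 2 (5,3) count=2: revealed 1 new [(5,3)] -> total=2
Click 3 (5,0) count=1: revealed 1 new [(5,0)] -> total=3
Click 4 (6,5) count=0: revealed 19 new [(1,5) (1,6) (2,5) (2,6) (3,4) (3,5) (3,6) (4,4) (4,5) (4,6) (5,2) (5,4) (5,5) (5,6) (6,2) (6,3) (6,4) (6,5) (6,6)] -> total=22

Answer: 22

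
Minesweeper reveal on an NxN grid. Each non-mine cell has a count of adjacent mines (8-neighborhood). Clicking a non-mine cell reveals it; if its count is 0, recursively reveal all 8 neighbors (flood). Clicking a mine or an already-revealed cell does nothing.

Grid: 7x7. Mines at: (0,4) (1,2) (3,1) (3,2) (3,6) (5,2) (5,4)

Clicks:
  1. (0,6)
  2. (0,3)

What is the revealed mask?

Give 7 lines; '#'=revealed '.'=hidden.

Answer: ...#.##
.....##
.....##
.......
.......
.......
.......

Derivation:
Click 1 (0,6) count=0: revealed 6 new [(0,5) (0,6) (1,5) (1,6) (2,5) (2,6)] -> total=6
Click 2 (0,3) count=2: revealed 1 new [(0,3)] -> total=7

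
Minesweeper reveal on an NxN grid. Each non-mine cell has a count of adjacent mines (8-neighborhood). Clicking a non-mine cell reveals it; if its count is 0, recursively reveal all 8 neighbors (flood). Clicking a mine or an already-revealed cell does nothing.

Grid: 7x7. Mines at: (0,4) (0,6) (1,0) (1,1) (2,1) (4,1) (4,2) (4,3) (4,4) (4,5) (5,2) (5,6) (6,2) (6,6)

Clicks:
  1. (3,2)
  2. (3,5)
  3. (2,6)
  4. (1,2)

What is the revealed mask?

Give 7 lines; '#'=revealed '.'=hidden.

Click 1 (3,2) count=4: revealed 1 new [(3,2)] -> total=1
Click 2 (3,5) count=2: revealed 1 new [(3,5)] -> total=2
Click 3 (2,6) count=0: revealed 13 new [(1,2) (1,3) (1,4) (1,5) (1,6) (2,2) (2,3) (2,4) (2,5) (2,6) (3,3) (3,4) (3,6)] -> total=15
Click 4 (1,2) count=2: revealed 0 new [(none)] -> total=15

Answer: .......
..#####
..#####
..#####
.......
.......
.......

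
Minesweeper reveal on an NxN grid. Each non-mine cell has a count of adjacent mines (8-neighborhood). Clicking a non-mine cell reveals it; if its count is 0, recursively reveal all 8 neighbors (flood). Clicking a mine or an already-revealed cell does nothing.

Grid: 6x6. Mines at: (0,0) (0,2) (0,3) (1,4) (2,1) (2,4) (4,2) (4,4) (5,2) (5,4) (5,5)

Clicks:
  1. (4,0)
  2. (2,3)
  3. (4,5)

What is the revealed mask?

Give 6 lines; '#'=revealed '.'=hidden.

Click 1 (4,0) count=0: revealed 6 new [(3,0) (3,1) (4,0) (4,1) (5,0) (5,1)] -> total=6
Click 2 (2,3) count=2: revealed 1 new [(2,3)] -> total=7
Click 3 (4,5) count=3: revealed 1 new [(4,5)] -> total=8

Answer: ......
......
...#..
##....
##...#
##....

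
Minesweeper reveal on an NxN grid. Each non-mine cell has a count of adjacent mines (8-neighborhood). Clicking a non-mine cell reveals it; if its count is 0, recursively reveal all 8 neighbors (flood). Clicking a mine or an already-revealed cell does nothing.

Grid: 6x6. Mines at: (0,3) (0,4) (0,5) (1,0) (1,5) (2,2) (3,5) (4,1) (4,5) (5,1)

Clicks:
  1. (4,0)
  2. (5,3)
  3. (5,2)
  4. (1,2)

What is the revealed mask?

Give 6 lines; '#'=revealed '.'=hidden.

Click 1 (4,0) count=2: revealed 1 new [(4,0)] -> total=1
Click 2 (5,3) count=0: revealed 9 new [(3,2) (3,3) (3,4) (4,2) (4,3) (4,4) (5,2) (5,3) (5,4)] -> total=10
Click 3 (5,2) count=2: revealed 0 new [(none)] -> total=10
Click 4 (1,2) count=2: revealed 1 new [(1,2)] -> total=11

Answer: ......
..#...
......
..###.
#.###.
..###.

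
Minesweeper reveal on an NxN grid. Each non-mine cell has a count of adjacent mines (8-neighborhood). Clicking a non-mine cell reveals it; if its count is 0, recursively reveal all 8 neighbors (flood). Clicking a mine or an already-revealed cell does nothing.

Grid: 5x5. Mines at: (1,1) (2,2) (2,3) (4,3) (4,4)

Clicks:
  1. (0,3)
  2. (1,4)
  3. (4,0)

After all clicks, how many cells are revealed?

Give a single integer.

Click 1 (0,3) count=0: revealed 6 new [(0,2) (0,3) (0,4) (1,2) (1,3) (1,4)] -> total=6
Click 2 (1,4) count=1: revealed 0 new [(none)] -> total=6
Click 3 (4,0) count=0: revealed 8 new [(2,0) (2,1) (3,0) (3,1) (3,2) (4,0) (4,1) (4,2)] -> total=14

Answer: 14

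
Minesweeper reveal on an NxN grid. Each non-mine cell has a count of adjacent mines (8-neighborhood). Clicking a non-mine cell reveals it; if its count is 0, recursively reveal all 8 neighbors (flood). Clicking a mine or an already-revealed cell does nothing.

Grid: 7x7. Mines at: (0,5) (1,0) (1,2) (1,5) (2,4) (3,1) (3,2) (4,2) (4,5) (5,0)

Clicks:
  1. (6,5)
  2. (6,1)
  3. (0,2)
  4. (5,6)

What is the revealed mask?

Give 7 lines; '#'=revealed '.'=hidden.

Click 1 (6,5) count=0: revealed 12 new [(5,1) (5,2) (5,3) (5,4) (5,5) (5,6) (6,1) (6,2) (6,3) (6,4) (6,5) (6,6)] -> total=12
Click 2 (6,1) count=1: revealed 0 new [(none)] -> total=12
Click 3 (0,2) count=1: revealed 1 new [(0,2)] -> total=13
Click 4 (5,6) count=1: revealed 0 new [(none)] -> total=13

Answer: ..#....
.......
.......
.......
.......
.######
.######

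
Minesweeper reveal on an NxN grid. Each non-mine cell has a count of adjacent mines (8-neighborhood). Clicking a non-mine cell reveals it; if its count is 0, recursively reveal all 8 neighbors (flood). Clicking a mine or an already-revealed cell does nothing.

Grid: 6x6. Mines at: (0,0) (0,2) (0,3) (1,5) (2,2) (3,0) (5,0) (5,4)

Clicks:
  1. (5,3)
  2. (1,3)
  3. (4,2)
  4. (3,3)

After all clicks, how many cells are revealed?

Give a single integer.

Click 1 (5,3) count=1: revealed 1 new [(5,3)] -> total=1
Click 2 (1,3) count=3: revealed 1 new [(1,3)] -> total=2
Click 3 (4,2) count=0: revealed 8 new [(3,1) (3,2) (3,3) (4,1) (4,2) (4,3) (5,1) (5,2)] -> total=10
Click 4 (3,3) count=1: revealed 0 new [(none)] -> total=10

Answer: 10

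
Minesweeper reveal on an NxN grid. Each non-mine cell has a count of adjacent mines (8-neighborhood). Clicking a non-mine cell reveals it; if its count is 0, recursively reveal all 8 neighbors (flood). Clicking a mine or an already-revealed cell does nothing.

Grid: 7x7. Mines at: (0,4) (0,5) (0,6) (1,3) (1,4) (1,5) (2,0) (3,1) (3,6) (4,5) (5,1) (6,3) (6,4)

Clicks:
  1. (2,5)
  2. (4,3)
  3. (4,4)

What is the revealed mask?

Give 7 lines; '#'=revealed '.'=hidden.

Click 1 (2,5) count=3: revealed 1 new [(2,5)] -> total=1
Click 2 (4,3) count=0: revealed 12 new [(2,2) (2,3) (2,4) (3,2) (3,3) (3,4) (4,2) (4,3) (4,4) (5,2) (5,3) (5,4)] -> total=13
Click 3 (4,4) count=1: revealed 0 new [(none)] -> total=13

Answer: .......
.......
..####.
..###..
..###..
..###..
.......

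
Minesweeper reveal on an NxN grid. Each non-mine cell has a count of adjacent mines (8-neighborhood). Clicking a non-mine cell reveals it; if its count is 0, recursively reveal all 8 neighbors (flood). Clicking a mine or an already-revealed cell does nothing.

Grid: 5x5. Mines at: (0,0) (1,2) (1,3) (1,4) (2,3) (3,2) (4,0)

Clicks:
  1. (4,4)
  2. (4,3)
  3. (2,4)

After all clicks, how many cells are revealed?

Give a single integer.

Click 1 (4,4) count=0: revealed 4 new [(3,3) (3,4) (4,3) (4,4)] -> total=4
Click 2 (4,3) count=1: revealed 0 new [(none)] -> total=4
Click 3 (2,4) count=3: revealed 1 new [(2,4)] -> total=5

Answer: 5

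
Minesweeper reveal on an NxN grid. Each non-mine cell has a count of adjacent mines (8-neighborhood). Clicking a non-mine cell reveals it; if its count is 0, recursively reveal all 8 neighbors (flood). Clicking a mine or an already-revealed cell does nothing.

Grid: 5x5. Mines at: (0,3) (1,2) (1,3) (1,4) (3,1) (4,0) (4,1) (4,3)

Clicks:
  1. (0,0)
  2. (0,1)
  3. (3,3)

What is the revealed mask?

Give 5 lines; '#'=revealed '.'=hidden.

Click 1 (0,0) count=0: revealed 6 new [(0,0) (0,1) (1,0) (1,1) (2,0) (2,1)] -> total=6
Click 2 (0,1) count=1: revealed 0 new [(none)] -> total=6
Click 3 (3,3) count=1: revealed 1 new [(3,3)] -> total=7

Answer: ##...
##...
##...
...#.
.....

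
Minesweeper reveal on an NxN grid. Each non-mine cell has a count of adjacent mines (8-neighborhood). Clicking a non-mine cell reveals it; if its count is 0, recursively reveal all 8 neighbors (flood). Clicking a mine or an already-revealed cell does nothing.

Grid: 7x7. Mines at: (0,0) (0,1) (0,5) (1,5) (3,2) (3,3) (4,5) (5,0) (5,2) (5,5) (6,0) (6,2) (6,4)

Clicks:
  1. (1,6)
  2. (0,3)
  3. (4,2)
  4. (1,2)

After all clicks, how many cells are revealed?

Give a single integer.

Answer: 11

Derivation:
Click 1 (1,6) count=2: revealed 1 new [(1,6)] -> total=1
Click 2 (0,3) count=0: revealed 9 new [(0,2) (0,3) (0,4) (1,2) (1,3) (1,4) (2,2) (2,3) (2,4)] -> total=10
Click 3 (4,2) count=3: revealed 1 new [(4,2)] -> total=11
Click 4 (1,2) count=1: revealed 0 new [(none)] -> total=11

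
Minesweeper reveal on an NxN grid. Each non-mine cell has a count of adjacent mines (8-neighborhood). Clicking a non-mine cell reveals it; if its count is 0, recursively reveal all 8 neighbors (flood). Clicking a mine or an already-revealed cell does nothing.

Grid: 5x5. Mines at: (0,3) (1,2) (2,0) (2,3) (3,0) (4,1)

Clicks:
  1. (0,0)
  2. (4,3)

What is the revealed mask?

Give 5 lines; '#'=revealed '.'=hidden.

Click 1 (0,0) count=0: revealed 4 new [(0,0) (0,1) (1,0) (1,1)] -> total=4
Click 2 (4,3) count=0: revealed 6 new [(3,2) (3,3) (3,4) (4,2) (4,3) (4,4)] -> total=10

Answer: ##...
##...
.....
..###
..###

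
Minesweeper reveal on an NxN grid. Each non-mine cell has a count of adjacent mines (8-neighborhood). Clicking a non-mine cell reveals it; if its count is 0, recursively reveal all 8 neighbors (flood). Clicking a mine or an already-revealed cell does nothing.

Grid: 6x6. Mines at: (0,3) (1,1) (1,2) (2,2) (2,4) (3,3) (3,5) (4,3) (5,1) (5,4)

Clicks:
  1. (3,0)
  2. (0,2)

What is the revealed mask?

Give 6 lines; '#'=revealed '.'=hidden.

Click 1 (3,0) count=0: revealed 6 new [(2,0) (2,1) (3,0) (3,1) (4,0) (4,1)] -> total=6
Click 2 (0,2) count=3: revealed 1 new [(0,2)] -> total=7

Answer: ..#...
......
##....
##....
##....
......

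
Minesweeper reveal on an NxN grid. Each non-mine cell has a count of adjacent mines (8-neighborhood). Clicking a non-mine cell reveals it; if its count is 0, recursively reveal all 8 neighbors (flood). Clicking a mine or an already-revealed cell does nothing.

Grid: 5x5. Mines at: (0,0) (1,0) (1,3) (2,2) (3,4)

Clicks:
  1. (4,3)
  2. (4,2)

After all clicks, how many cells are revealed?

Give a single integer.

Answer: 10

Derivation:
Click 1 (4,3) count=1: revealed 1 new [(4,3)] -> total=1
Click 2 (4,2) count=0: revealed 9 new [(2,0) (2,1) (3,0) (3,1) (3,2) (3,3) (4,0) (4,1) (4,2)] -> total=10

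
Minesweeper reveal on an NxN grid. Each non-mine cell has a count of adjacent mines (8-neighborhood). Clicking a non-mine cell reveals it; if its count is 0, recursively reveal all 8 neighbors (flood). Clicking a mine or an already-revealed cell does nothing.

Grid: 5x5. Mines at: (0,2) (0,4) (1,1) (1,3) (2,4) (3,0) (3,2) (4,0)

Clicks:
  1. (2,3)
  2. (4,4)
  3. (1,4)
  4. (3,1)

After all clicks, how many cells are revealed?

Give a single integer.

Click 1 (2,3) count=3: revealed 1 new [(2,3)] -> total=1
Click 2 (4,4) count=0: revealed 4 new [(3,3) (3,4) (4,3) (4,4)] -> total=5
Click 3 (1,4) count=3: revealed 1 new [(1,4)] -> total=6
Click 4 (3,1) count=3: revealed 1 new [(3,1)] -> total=7

Answer: 7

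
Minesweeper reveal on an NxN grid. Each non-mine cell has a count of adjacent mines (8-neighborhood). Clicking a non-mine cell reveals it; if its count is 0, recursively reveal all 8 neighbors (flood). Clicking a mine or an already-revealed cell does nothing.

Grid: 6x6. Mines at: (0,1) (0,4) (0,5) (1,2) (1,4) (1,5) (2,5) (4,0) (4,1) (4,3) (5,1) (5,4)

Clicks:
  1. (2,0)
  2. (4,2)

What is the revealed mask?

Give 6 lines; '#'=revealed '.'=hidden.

Answer: ......
##....
##....
##....
..#...
......

Derivation:
Click 1 (2,0) count=0: revealed 6 new [(1,0) (1,1) (2,0) (2,1) (3,0) (3,1)] -> total=6
Click 2 (4,2) count=3: revealed 1 new [(4,2)] -> total=7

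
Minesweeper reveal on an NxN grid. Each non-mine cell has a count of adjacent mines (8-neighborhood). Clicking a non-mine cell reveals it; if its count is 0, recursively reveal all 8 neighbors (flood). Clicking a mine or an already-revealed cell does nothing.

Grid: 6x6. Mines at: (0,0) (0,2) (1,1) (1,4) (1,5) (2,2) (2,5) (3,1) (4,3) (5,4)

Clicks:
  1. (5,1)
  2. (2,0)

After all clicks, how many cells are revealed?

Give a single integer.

Click 1 (5,1) count=0: revealed 6 new [(4,0) (4,1) (4,2) (5,0) (5,1) (5,2)] -> total=6
Click 2 (2,0) count=2: revealed 1 new [(2,0)] -> total=7

Answer: 7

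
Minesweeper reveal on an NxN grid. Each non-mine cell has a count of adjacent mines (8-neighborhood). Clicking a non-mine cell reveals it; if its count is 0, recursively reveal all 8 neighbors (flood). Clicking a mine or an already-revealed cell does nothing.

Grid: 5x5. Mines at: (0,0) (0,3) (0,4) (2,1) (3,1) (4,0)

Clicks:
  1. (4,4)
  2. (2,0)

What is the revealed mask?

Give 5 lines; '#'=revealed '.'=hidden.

Answer: .....
..###
#.###
..###
..###

Derivation:
Click 1 (4,4) count=0: revealed 12 new [(1,2) (1,3) (1,4) (2,2) (2,3) (2,4) (3,2) (3,3) (3,4) (4,2) (4,3) (4,4)] -> total=12
Click 2 (2,0) count=2: revealed 1 new [(2,0)] -> total=13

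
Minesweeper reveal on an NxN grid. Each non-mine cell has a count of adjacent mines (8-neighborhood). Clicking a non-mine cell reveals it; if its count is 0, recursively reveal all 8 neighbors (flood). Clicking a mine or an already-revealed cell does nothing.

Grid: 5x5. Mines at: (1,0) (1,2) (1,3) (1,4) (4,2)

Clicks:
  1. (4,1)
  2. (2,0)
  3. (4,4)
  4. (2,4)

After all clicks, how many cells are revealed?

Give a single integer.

Click 1 (4,1) count=1: revealed 1 new [(4,1)] -> total=1
Click 2 (2,0) count=1: revealed 1 new [(2,0)] -> total=2
Click 3 (4,4) count=0: revealed 6 new [(2,3) (2,4) (3,3) (3,4) (4,3) (4,4)] -> total=8
Click 4 (2,4) count=2: revealed 0 new [(none)] -> total=8

Answer: 8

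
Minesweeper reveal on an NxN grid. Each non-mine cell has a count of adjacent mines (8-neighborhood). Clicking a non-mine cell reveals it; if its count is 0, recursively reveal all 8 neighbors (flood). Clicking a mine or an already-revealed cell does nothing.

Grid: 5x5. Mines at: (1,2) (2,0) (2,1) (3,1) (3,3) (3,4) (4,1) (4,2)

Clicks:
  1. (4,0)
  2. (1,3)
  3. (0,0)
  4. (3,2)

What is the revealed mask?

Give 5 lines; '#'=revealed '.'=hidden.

Answer: ##...
##.#.
.....
..#..
#....

Derivation:
Click 1 (4,0) count=2: revealed 1 new [(4,0)] -> total=1
Click 2 (1,3) count=1: revealed 1 new [(1,3)] -> total=2
Click 3 (0,0) count=0: revealed 4 new [(0,0) (0,1) (1,0) (1,1)] -> total=6
Click 4 (3,2) count=5: revealed 1 new [(3,2)] -> total=7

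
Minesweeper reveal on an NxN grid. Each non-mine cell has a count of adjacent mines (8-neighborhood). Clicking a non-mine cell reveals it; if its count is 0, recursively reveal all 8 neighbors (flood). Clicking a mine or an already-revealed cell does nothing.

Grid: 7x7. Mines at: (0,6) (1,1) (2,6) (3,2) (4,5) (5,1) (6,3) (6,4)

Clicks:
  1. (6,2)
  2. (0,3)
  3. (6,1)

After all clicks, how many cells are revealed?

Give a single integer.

Click 1 (6,2) count=2: revealed 1 new [(6,2)] -> total=1
Click 2 (0,3) count=0: revealed 15 new [(0,2) (0,3) (0,4) (0,5) (1,2) (1,3) (1,4) (1,5) (2,2) (2,3) (2,4) (2,5) (3,3) (3,4) (3,5)] -> total=16
Click 3 (6,1) count=1: revealed 1 new [(6,1)] -> total=17

Answer: 17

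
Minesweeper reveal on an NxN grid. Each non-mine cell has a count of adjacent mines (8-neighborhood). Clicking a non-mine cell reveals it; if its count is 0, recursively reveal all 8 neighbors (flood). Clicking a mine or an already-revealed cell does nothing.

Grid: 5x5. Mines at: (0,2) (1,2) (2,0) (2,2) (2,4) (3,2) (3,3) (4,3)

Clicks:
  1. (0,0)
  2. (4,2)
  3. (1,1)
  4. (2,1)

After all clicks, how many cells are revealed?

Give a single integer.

Answer: 6

Derivation:
Click 1 (0,0) count=0: revealed 4 new [(0,0) (0,1) (1,0) (1,1)] -> total=4
Click 2 (4,2) count=3: revealed 1 new [(4,2)] -> total=5
Click 3 (1,1) count=4: revealed 0 new [(none)] -> total=5
Click 4 (2,1) count=4: revealed 1 new [(2,1)] -> total=6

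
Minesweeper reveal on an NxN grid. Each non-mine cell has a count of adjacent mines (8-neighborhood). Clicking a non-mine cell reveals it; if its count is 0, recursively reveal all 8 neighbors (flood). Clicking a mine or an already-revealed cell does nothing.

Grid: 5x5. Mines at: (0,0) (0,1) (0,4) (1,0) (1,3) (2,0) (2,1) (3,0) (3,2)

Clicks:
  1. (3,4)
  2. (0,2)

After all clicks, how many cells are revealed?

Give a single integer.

Click 1 (3,4) count=0: revealed 6 new [(2,3) (2,4) (3,3) (3,4) (4,3) (4,4)] -> total=6
Click 2 (0,2) count=2: revealed 1 new [(0,2)] -> total=7

Answer: 7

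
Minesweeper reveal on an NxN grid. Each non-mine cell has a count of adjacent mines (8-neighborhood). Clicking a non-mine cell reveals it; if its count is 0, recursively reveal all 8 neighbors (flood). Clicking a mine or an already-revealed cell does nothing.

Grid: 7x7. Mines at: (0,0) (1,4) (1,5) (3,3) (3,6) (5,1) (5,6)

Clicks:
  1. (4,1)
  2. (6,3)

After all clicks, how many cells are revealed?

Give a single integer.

Click 1 (4,1) count=1: revealed 1 new [(4,1)] -> total=1
Click 2 (6,3) count=0: revealed 12 new [(4,2) (4,3) (4,4) (4,5) (5,2) (5,3) (5,4) (5,5) (6,2) (6,3) (6,4) (6,5)] -> total=13

Answer: 13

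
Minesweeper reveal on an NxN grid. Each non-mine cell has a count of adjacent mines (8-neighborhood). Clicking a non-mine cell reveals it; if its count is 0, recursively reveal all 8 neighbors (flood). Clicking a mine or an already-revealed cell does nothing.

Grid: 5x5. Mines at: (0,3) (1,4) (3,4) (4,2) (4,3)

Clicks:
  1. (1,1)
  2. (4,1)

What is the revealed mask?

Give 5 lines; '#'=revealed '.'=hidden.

Answer: ###..
####.
####.
####.
##...

Derivation:
Click 1 (1,1) count=0: revealed 17 new [(0,0) (0,1) (0,2) (1,0) (1,1) (1,2) (1,3) (2,0) (2,1) (2,2) (2,3) (3,0) (3,1) (3,2) (3,3) (4,0) (4,1)] -> total=17
Click 2 (4,1) count=1: revealed 0 new [(none)] -> total=17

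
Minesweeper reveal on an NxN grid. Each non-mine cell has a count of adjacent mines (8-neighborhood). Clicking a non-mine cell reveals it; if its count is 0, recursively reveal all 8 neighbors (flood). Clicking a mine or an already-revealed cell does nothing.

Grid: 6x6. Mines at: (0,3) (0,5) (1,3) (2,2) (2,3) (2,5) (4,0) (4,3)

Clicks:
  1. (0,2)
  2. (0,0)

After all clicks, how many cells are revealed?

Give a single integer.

Answer: 10

Derivation:
Click 1 (0,2) count=2: revealed 1 new [(0,2)] -> total=1
Click 2 (0,0) count=0: revealed 9 new [(0,0) (0,1) (1,0) (1,1) (1,2) (2,0) (2,1) (3,0) (3,1)] -> total=10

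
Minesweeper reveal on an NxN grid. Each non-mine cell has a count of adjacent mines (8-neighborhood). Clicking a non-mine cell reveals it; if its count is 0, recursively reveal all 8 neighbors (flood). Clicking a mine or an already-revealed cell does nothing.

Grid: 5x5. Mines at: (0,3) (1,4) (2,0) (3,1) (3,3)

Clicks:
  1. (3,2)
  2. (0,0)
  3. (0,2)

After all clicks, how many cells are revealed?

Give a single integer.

Answer: 7

Derivation:
Click 1 (3,2) count=2: revealed 1 new [(3,2)] -> total=1
Click 2 (0,0) count=0: revealed 6 new [(0,0) (0,1) (0,2) (1,0) (1,1) (1,2)] -> total=7
Click 3 (0,2) count=1: revealed 0 new [(none)] -> total=7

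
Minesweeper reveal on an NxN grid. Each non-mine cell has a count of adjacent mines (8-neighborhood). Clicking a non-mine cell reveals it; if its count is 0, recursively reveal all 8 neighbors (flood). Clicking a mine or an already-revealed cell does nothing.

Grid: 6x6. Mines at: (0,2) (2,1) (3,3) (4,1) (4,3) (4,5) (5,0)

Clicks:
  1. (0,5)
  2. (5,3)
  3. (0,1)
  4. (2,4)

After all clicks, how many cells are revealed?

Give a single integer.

Click 1 (0,5) count=0: revealed 11 new [(0,3) (0,4) (0,5) (1,3) (1,4) (1,5) (2,3) (2,4) (2,5) (3,4) (3,5)] -> total=11
Click 2 (5,3) count=1: revealed 1 new [(5,3)] -> total=12
Click 3 (0,1) count=1: revealed 1 new [(0,1)] -> total=13
Click 4 (2,4) count=1: revealed 0 new [(none)] -> total=13

Answer: 13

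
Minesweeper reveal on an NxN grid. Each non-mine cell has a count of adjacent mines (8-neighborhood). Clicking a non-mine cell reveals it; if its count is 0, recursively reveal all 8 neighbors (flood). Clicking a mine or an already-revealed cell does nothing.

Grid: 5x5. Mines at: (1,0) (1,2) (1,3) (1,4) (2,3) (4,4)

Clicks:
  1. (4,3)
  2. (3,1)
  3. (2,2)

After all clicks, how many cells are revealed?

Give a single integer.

Click 1 (4,3) count=1: revealed 1 new [(4,3)] -> total=1
Click 2 (3,1) count=0: revealed 10 new [(2,0) (2,1) (2,2) (3,0) (3,1) (3,2) (3,3) (4,0) (4,1) (4,2)] -> total=11
Click 3 (2,2) count=3: revealed 0 new [(none)] -> total=11

Answer: 11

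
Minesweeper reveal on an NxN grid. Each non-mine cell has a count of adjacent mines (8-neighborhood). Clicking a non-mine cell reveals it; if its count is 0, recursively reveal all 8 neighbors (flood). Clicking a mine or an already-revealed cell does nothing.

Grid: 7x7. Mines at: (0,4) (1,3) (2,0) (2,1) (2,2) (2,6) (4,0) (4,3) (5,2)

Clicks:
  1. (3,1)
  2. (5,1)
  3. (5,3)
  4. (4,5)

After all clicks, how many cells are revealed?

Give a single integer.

Answer: 16

Derivation:
Click 1 (3,1) count=4: revealed 1 new [(3,1)] -> total=1
Click 2 (5,1) count=2: revealed 1 new [(5,1)] -> total=2
Click 3 (5,3) count=2: revealed 1 new [(5,3)] -> total=3
Click 4 (4,5) count=0: revealed 13 new [(3,4) (3,5) (3,6) (4,4) (4,5) (4,6) (5,4) (5,5) (5,6) (6,3) (6,4) (6,5) (6,6)] -> total=16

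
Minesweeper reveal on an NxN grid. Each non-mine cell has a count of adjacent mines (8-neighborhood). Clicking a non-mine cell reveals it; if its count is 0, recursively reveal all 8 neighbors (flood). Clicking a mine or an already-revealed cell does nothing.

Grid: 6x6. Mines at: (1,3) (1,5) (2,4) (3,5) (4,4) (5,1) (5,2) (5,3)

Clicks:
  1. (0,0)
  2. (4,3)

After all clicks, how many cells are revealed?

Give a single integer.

Answer: 18

Derivation:
Click 1 (0,0) count=0: revealed 18 new [(0,0) (0,1) (0,2) (1,0) (1,1) (1,2) (2,0) (2,1) (2,2) (2,3) (3,0) (3,1) (3,2) (3,3) (4,0) (4,1) (4,2) (4,3)] -> total=18
Click 2 (4,3) count=3: revealed 0 new [(none)] -> total=18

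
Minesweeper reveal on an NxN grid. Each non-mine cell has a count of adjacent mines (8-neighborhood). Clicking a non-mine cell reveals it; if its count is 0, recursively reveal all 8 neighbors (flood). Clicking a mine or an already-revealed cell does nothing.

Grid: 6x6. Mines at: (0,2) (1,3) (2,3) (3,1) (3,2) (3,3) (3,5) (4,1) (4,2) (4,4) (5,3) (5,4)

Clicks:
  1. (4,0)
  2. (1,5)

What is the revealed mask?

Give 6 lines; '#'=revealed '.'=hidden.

Answer: ....##
....##
....##
......
#.....
......

Derivation:
Click 1 (4,0) count=2: revealed 1 new [(4,0)] -> total=1
Click 2 (1,5) count=0: revealed 6 new [(0,4) (0,5) (1,4) (1,5) (2,4) (2,5)] -> total=7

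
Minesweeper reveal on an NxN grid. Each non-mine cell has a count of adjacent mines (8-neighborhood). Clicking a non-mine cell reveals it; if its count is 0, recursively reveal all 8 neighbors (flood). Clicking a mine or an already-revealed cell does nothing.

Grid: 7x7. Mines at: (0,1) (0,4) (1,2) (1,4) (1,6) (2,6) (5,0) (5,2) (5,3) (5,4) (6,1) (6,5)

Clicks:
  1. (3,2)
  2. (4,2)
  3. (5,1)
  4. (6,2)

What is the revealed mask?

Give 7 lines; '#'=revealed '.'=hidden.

Click 1 (3,2) count=0: revealed 20 new [(1,0) (1,1) (2,0) (2,1) (2,2) (2,3) (2,4) (2,5) (3,0) (3,1) (3,2) (3,3) (3,4) (3,5) (4,0) (4,1) (4,2) (4,3) (4,4) (4,5)] -> total=20
Click 2 (4,2) count=2: revealed 0 new [(none)] -> total=20
Click 3 (5,1) count=3: revealed 1 new [(5,1)] -> total=21
Click 4 (6,2) count=3: revealed 1 new [(6,2)] -> total=22

Answer: .......
##.....
######.
######.
######.
.#.....
..#....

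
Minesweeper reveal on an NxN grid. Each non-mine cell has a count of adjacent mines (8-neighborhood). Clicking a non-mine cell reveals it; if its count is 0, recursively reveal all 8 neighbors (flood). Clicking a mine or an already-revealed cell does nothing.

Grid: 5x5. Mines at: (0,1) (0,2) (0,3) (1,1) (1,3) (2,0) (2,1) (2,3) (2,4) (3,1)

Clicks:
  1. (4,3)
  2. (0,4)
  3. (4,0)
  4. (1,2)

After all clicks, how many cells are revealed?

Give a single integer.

Click 1 (4,3) count=0: revealed 6 new [(3,2) (3,3) (3,4) (4,2) (4,3) (4,4)] -> total=6
Click 2 (0,4) count=2: revealed 1 new [(0,4)] -> total=7
Click 3 (4,0) count=1: revealed 1 new [(4,0)] -> total=8
Click 4 (1,2) count=7: revealed 1 new [(1,2)] -> total=9

Answer: 9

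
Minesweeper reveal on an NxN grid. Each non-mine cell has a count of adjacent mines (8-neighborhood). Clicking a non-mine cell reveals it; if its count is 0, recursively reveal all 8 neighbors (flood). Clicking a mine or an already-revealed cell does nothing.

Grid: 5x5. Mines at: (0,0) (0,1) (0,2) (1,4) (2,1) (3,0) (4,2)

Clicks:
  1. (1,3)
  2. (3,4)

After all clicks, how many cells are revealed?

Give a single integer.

Answer: 7

Derivation:
Click 1 (1,3) count=2: revealed 1 new [(1,3)] -> total=1
Click 2 (3,4) count=0: revealed 6 new [(2,3) (2,4) (3,3) (3,4) (4,3) (4,4)] -> total=7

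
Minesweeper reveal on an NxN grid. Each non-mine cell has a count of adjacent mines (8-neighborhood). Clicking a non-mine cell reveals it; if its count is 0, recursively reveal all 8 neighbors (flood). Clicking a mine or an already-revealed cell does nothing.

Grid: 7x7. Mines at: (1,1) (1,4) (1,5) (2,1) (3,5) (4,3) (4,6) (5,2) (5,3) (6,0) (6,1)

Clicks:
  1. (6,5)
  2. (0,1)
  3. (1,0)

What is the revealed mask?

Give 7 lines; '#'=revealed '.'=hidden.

Answer: .#.....
#......
.......
.......
.......
....###
....###

Derivation:
Click 1 (6,5) count=0: revealed 6 new [(5,4) (5,5) (5,6) (6,4) (6,5) (6,6)] -> total=6
Click 2 (0,1) count=1: revealed 1 new [(0,1)] -> total=7
Click 3 (1,0) count=2: revealed 1 new [(1,0)] -> total=8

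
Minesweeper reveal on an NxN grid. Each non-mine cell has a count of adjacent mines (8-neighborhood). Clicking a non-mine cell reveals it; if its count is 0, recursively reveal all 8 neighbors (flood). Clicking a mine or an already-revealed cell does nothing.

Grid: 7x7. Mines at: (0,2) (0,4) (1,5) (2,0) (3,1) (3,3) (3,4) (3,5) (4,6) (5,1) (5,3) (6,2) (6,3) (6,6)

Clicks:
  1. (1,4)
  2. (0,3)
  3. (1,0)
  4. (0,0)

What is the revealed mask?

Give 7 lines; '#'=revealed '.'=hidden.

Click 1 (1,4) count=2: revealed 1 new [(1,4)] -> total=1
Click 2 (0,3) count=2: revealed 1 new [(0,3)] -> total=2
Click 3 (1,0) count=1: revealed 1 new [(1,0)] -> total=3
Click 4 (0,0) count=0: revealed 3 new [(0,0) (0,1) (1,1)] -> total=6

Answer: ##.#...
##..#..
.......
.......
.......
.......
.......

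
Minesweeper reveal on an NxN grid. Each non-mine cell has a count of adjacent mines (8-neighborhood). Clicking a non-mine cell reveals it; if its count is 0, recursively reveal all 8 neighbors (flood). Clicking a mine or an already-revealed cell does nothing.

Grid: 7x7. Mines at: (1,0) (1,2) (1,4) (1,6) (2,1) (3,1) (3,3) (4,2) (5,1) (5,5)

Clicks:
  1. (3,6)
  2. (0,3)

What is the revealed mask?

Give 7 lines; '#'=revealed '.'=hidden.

Click 1 (3,6) count=0: revealed 9 new [(2,4) (2,5) (2,6) (3,4) (3,5) (3,6) (4,4) (4,5) (4,6)] -> total=9
Click 2 (0,3) count=2: revealed 1 new [(0,3)] -> total=10

Answer: ...#...
.......
....###
....###
....###
.......
.......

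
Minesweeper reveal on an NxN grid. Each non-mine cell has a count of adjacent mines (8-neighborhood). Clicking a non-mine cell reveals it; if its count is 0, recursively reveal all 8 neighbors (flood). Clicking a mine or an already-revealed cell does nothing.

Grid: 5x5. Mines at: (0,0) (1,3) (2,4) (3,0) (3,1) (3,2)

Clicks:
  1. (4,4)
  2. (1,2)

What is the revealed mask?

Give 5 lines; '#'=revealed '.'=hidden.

Click 1 (4,4) count=0: revealed 4 new [(3,3) (3,4) (4,3) (4,4)] -> total=4
Click 2 (1,2) count=1: revealed 1 new [(1,2)] -> total=5

Answer: .....
..#..
.....
...##
...##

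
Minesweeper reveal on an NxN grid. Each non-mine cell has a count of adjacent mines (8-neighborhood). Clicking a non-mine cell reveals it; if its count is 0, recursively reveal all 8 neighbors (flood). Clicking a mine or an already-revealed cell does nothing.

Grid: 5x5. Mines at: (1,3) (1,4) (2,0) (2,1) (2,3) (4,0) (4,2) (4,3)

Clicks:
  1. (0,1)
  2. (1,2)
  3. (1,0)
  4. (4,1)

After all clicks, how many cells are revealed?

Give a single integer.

Answer: 7

Derivation:
Click 1 (0,1) count=0: revealed 6 new [(0,0) (0,1) (0,2) (1,0) (1,1) (1,2)] -> total=6
Click 2 (1,2) count=3: revealed 0 new [(none)] -> total=6
Click 3 (1,0) count=2: revealed 0 new [(none)] -> total=6
Click 4 (4,1) count=2: revealed 1 new [(4,1)] -> total=7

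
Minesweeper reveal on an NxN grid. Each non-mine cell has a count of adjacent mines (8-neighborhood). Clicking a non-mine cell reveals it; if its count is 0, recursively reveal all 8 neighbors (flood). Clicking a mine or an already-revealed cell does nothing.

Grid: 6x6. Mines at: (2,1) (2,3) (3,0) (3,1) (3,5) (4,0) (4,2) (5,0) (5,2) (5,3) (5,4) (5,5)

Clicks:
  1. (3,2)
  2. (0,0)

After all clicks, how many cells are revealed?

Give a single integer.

Answer: 15

Derivation:
Click 1 (3,2) count=4: revealed 1 new [(3,2)] -> total=1
Click 2 (0,0) count=0: revealed 14 new [(0,0) (0,1) (0,2) (0,3) (0,4) (0,5) (1,0) (1,1) (1,2) (1,3) (1,4) (1,5) (2,4) (2,5)] -> total=15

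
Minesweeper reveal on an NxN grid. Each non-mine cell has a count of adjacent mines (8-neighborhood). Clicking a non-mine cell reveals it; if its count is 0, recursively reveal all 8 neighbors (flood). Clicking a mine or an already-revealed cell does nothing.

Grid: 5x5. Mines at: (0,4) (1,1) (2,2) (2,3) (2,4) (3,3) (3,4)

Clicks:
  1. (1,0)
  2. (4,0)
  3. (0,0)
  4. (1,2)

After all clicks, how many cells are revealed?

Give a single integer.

Answer: 11

Derivation:
Click 1 (1,0) count=1: revealed 1 new [(1,0)] -> total=1
Click 2 (4,0) count=0: revealed 8 new [(2,0) (2,1) (3,0) (3,1) (3,2) (4,0) (4,1) (4,2)] -> total=9
Click 3 (0,0) count=1: revealed 1 new [(0,0)] -> total=10
Click 4 (1,2) count=3: revealed 1 new [(1,2)] -> total=11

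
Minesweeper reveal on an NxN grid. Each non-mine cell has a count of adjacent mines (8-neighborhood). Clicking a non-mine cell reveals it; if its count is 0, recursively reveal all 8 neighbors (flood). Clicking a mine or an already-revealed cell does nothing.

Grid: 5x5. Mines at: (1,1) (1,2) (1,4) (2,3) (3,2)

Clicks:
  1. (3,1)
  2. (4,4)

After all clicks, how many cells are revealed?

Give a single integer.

Click 1 (3,1) count=1: revealed 1 new [(3,1)] -> total=1
Click 2 (4,4) count=0: revealed 4 new [(3,3) (3,4) (4,3) (4,4)] -> total=5

Answer: 5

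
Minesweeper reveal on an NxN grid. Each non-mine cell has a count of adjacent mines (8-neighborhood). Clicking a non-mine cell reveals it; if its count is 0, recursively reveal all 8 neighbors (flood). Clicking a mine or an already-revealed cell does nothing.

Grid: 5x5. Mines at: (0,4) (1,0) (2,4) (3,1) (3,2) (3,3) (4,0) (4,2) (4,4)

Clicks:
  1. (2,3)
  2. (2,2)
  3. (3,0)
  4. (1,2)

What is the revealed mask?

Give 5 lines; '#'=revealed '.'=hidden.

Answer: .###.
.###.
.###.
#....
.....

Derivation:
Click 1 (2,3) count=3: revealed 1 new [(2,3)] -> total=1
Click 2 (2,2) count=3: revealed 1 new [(2,2)] -> total=2
Click 3 (3,0) count=2: revealed 1 new [(3,0)] -> total=3
Click 4 (1,2) count=0: revealed 7 new [(0,1) (0,2) (0,3) (1,1) (1,2) (1,3) (2,1)] -> total=10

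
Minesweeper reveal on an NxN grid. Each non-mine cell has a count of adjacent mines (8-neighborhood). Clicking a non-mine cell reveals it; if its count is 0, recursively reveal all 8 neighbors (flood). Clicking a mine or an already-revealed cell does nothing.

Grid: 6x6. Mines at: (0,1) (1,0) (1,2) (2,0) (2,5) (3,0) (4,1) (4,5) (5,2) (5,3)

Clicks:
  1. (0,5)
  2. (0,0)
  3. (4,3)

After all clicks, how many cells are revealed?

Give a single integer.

Answer: 8

Derivation:
Click 1 (0,5) count=0: revealed 6 new [(0,3) (0,4) (0,5) (1,3) (1,4) (1,5)] -> total=6
Click 2 (0,0) count=2: revealed 1 new [(0,0)] -> total=7
Click 3 (4,3) count=2: revealed 1 new [(4,3)] -> total=8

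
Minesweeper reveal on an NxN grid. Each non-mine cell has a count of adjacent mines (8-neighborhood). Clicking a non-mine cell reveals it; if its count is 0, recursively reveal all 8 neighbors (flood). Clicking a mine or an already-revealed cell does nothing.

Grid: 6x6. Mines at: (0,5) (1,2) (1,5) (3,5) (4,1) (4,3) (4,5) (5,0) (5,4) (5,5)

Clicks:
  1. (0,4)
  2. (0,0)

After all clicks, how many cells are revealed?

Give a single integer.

Click 1 (0,4) count=2: revealed 1 new [(0,4)] -> total=1
Click 2 (0,0) count=0: revealed 8 new [(0,0) (0,1) (1,0) (1,1) (2,0) (2,1) (3,0) (3,1)] -> total=9

Answer: 9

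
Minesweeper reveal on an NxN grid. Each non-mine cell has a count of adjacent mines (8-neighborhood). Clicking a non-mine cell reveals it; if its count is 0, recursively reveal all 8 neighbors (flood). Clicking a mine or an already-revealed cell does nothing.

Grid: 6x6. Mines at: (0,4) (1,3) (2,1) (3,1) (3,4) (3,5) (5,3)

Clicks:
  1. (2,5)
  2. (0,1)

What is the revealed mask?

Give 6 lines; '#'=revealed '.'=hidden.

Click 1 (2,5) count=2: revealed 1 new [(2,5)] -> total=1
Click 2 (0,1) count=0: revealed 6 new [(0,0) (0,1) (0,2) (1,0) (1,1) (1,2)] -> total=7

Answer: ###...
###...
.....#
......
......
......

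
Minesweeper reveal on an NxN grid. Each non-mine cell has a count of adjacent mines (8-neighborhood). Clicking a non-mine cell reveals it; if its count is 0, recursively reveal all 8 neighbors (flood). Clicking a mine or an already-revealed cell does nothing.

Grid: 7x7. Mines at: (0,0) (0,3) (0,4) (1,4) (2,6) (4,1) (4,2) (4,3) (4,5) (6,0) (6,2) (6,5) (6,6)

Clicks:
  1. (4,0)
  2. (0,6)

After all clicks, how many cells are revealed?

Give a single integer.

Answer: 5

Derivation:
Click 1 (4,0) count=1: revealed 1 new [(4,0)] -> total=1
Click 2 (0,6) count=0: revealed 4 new [(0,5) (0,6) (1,5) (1,6)] -> total=5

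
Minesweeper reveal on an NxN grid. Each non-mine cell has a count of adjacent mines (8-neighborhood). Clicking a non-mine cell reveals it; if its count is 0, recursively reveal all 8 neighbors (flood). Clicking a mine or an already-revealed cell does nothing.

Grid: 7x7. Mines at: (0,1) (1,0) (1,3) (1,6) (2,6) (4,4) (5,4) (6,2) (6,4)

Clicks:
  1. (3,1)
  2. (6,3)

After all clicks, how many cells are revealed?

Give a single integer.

Answer: 19

Derivation:
Click 1 (3,1) count=0: revealed 18 new [(2,0) (2,1) (2,2) (2,3) (3,0) (3,1) (3,2) (3,3) (4,0) (4,1) (4,2) (4,3) (5,0) (5,1) (5,2) (5,3) (6,0) (6,1)] -> total=18
Click 2 (6,3) count=3: revealed 1 new [(6,3)] -> total=19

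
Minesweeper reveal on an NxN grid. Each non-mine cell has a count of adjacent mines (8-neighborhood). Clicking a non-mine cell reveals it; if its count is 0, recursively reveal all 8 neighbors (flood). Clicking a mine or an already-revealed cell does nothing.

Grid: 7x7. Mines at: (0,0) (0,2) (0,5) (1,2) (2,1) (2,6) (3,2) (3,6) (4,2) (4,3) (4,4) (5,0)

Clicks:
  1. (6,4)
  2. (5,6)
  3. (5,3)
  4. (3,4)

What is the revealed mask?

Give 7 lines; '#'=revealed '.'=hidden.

Click 1 (6,4) count=0: revealed 14 new [(4,5) (4,6) (5,1) (5,2) (5,3) (5,4) (5,5) (5,6) (6,1) (6,2) (6,3) (6,4) (6,5) (6,6)] -> total=14
Click 2 (5,6) count=0: revealed 0 new [(none)] -> total=14
Click 3 (5,3) count=3: revealed 0 new [(none)] -> total=14
Click 4 (3,4) count=2: revealed 1 new [(3,4)] -> total=15

Answer: .......
.......
.......
....#..
.....##
.######
.######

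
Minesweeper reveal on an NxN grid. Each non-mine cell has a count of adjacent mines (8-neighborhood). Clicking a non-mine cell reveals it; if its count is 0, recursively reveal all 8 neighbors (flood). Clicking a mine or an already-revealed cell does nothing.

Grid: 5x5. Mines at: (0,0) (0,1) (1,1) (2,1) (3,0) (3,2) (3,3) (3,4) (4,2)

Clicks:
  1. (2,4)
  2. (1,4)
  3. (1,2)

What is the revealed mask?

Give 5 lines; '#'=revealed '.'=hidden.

Answer: ..###
..###
..###
.....
.....

Derivation:
Click 1 (2,4) count=2: revealed 1 new [(2,4)] -> total=1
Click 2 (1,4) count=0: revealed 8 new [(0,2) (0,3) (0,4) (1,2) (1,3) (1,4) (2,2) (2,3)] -> total=9
Click 3 (1,2) count=3: revealed 0 new [(none)] -> total=9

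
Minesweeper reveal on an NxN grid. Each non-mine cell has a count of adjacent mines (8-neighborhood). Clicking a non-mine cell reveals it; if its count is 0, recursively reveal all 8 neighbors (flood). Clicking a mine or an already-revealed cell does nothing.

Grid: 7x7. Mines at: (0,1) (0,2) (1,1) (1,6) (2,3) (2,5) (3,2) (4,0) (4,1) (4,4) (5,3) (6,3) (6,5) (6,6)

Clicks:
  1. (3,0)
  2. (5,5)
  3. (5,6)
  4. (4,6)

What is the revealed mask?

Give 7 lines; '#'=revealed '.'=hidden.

Click 1 (3,0) count=2: revealed 1 new [(3,0)] -> total=1
Click 2 (5,5) count=3: revealed 1 new [(5,5)] -> total=2
Click 3 (5,6) count=2: revealed 1 new [(5,6)] -> total=3
Click 4 (4,6) count=0: revealed 4 new [(3,5) (3,6) (4,5) (4,6)] -> total=7

Answer: .......
.......
.......
#....##
.....##
.....##
.......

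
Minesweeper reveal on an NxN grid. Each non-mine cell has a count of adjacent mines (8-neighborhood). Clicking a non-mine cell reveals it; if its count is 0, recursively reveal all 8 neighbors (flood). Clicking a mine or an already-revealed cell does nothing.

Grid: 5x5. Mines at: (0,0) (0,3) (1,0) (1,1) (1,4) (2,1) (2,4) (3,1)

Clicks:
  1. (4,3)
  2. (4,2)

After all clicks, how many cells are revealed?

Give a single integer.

Click 1 (4,3) count=0: revealed 6 new [(3,2) (3,3) (3,4) (4,2) (4,3) (4,4)] -> total=6
Click 2 (4,2) count=1: revealed 0 new [(none)] -> total=6

Answer: 6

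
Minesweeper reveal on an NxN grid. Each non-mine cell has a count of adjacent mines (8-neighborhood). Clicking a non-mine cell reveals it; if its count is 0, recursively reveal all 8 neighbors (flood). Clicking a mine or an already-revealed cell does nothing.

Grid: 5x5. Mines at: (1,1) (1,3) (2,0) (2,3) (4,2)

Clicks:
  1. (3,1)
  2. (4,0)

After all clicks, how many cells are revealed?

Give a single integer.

Answer: 4

Derivation:
Click 1 (3,1) count=2: revealed 1 new [(3,1)] -> total=1
Click 2 (4,0) count=0: revealed 3 new [(3,0) (4,0) (4,1)] -> total=4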